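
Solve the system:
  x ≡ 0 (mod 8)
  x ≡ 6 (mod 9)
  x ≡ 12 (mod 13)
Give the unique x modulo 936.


Moduli 8, 9, 13 are pairwise coprime; by CRT there is a unique solution modulo M = 8 · 9 · 13 = 936.
Solve pairwise, accumulating the modulus:
  Start with x ≡ 0 (mod 8).
  Combine with x ≡ 6 (mod 9): since gcd(8, 9) = 1, we get a unique residue mod 72.
    Write x = 0 + 8·t and substitute into x ≡ 6 (mod 9): 8·t ≡ 6 − 0 = 6 (mod 9).
    The inverse of 8 mod 9 is 8 (since 8·8 = 64 = 7·9 + 1), so t ≡ 8·6 = 48 ≡ 3 (mod 9).
    Then x = 0 + 8·3 = 24, valid modulo lcm(8, 9) = 72: x ≡ 24 (mod 72).
  Combine with x ≡ 12 (mod 13): since gcd(72, 13) = 1, we get a unique residue mod 936.
    Write x = 24 + 72·t and substitute into x ≡ 12 (mod 13): 72·t ≡ 12 − 24 = -12 (mod 13).
    Reduce coefficients mod 13: 7·t ≡ 1 (mod 13).
    The inverse of 7 mod 13 is 2 (since 7·2 = 14 = 1·13 + 1), so t ≡ 2·1 = 2 ≡ 2 (mod 13).
    Then x = 24 + 72·2 = 168, valid modulo lcm(72, 13) = 936: x ≡ 168 (mod 936).
Verify: 168 mod 8 = 0 ✓, 168 mod 9 = 6 ✓, 168 mod 13 = 12 ✓.

x ≡ 168 (mod 936).


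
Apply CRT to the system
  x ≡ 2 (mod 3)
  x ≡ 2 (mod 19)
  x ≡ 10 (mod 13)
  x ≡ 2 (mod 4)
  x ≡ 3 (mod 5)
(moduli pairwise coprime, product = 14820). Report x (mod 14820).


Product of moduli M = 3 · 19 · 13 · 4 · 5 = 14820.
Merge one congruence at a time:
  Start: x ≡ 2 (mod 3).
  Combine with x ≡ 2 (mod 19); new modulus lcm = 57.
    Write x = 2 + 3·t and substitute into x ≡ 2 (mod 19): 3·t ≡ 2 − 2 = 0 (mod 19).
    The inverse of 3 mod 19 is 13 (since 3·13 = 39 = 2·19 + 1), so t ≡ 13·0 = 0 ≡ 0 (mod 19).
    Then x = 2 + 3·0 = 2, valid modulo lcm(3, 19) = 57: x ≡ 2 (mod 57).
  Combine with x ≡ 10 (mod 13); new modulus lcm = 741.
    Write x = 2 + 57·t and substitute into x ≡ 10 (mod 13): 57·t ≡ 10 − 2 = 8 (mod 13).
    Reduce coefficients mod 13: 5·t ≡ 8 (mod 13).
    The inverse of 5 mod 13 is 8 (since 5·8 = 40 = 3·13 + 1), so t ≡ 8·8 = 64 ≡ 12 (mod 13).
    Then x = 2 + 57·12 = 686, valid modulo lcm(57, 13) = 741: x ≡ 686 (mod 741).
  Combine with x ≡ 2 (mod 4); new modulus lcm = 2964.
    Write x = 686 + 741·t and substitute into x ≡ 2 (mod 4): 741·t ≡ 2 − 686 = -684 (mod 4).
    Reduce coefficients mod 4: 1·t ≡ 0 (mod 4).
    So t ≡ 0 (mod 4).
    Then x = 686 + 741·0 = 686, valid modulo lcm(741, 4) = 2964: x ≡ 686 (mod 2964).
  Combine with x ≡ 3 (mod 5); new modulus lcm = 14820.
    Write x = 686 + 2964·t and substitute into x ≡ 3 (mod 5): 2964·t ≡ 3 − 686 = -683 (mod 5).
    Reduce coefficients mod 5: 4·t ≡ 2 (mod 5).
    The inverse of 4 mod 5 is 4 (since 4·4 = 16 = 3·5 + 1), so t ≡ 4·2 = 8 ≡ 3 (mod 5).
    Then x = 686 + 2964·3 = 9578, valid modulo lcm(2964, 5) = 14820: x ≡ 9578 (mod 14820).
Verify against each original: 9578 mod 3 = 2, 9578 mod 19 = 2, 9578 mod 13 = 10, 9578 mod 4 = 2, 9578 mod 5 = 3.

x ≡ 9578 (mod 14820).


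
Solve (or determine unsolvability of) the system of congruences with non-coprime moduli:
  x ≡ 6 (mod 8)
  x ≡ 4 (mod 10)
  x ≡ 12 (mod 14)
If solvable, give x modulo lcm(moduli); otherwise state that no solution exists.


Moduli 8, 10, 14 are not pairwise coprime, so CRT works modulo lcm(m_i) when all pairwise compatibility conditions hold.
Pairwise compatibility: gcd(m_i, m_j) must divide a_i - a_j for every pair.
Merge one congruence at a time:
  Start: x ≡ 6 (mod 8).
  Combine with x ≡ 4 (mod 10): gcd(8, 10) = 2; 4 - 6 = -2, which IS divisible by 2, so compatible.
    Write x = 6 + 8·t and substitute into x ≡ 4 (mod 10): 8·t ≡ 4 − 6 = -2 (mod 10).
    Divide the congruence (and modulus) by g = 2: 4·t ≡ -1 (mod 5).
    Reduce coefficients mod 5: 4·t ≡ 4 (mod 5).
    The inverse of 4 mod 5 is 4 (since 4·4 = 16 = 3·5 + 1), so t ≡ 4·4 = 16 ≡ 1 (mod 5).
    Then x = 6 + 8·1 = 14, valid modulo lcm(8, 10) = 40: x ≡ 14 (mod 40).
  Combine with x ≡ 12 (mod 14): gcd(40, 14) = 2; 12 - 14 = -2, which IS divisible by 2, so compatible.
    Write x = 14 + 40·t and substitute into x ≡ 12 (mod 14): 40·t ≡ 12 − 14 = -2 (mod 14).
    Divide the congruence (and modulus) by g = 2: 20·t ≡ -1 (mod 7).
    Reduce coefficients mod 7: 6·t ≡ 6 (mod 7).
    The inverse of 6 mod 7 is 6 (since 6·6 = 36 = 5·7 + 1), so t ≡ 6·6 = 36 ≡ 1 (mod 7).
    Then x = 14 + 40·1 = 54, valid modulo lcm(40, 14) = 280: x ≡ 54 (mod 280).
Verify: 54 mod 8 = 6, 54 mod 10 = 4, 54 mod 14 = 12.

x ≡ 54 (mod 280).


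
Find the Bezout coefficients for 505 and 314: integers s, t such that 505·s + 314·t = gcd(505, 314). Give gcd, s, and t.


Euclidean algorithm on (505, 314) — divide until remainder is 0:
  505 = 1 · 314 + 191
  314 = 1 · 191 + 123
  191 = 1 · 123 + 68
  123 = 1 · 68 + 55
  68 = 1 · 55 + 13
  55 = 4 · 13 + 3
  13 = 4 · 3 + 1
  3 = 3 · 1 + 0
gcd(505, 314) = 1.
Track Bezout coefficients alongside the remainders: start with r₀ = 505 = a·1 + b·0 (s = 1, t = 0) and r₁ = 314 = a·0 + b·1 (s = 0, t = 1); each new remainder r_{k+1} = r_{k-1} − q_k·r_k inherits s_{k+1} = s_{k-1} − q_k·s_k, t_{k+1} = t_{k-1} − q_k·t_k, so r_k = a·s_k + b·t_k at every step:
  q = 1: r = 191, s = 1 − 1·0 = 1, t = 0 − 1·1 = -1  (check: 505·1 + 314·(-1) = 191)
  q = 1: r = 123, s = 0 − 1·1 = -1, t = 1 − 1·(-1) = 2  (check: 505·(-1) + 314·2 = 123)
  q = 1: r = 68, s = 1 − 1·(-1) = 2, t = -1 − 1·2 = -3  (check: 505·2 + 314·(-3) = 68)
  q = 1: r = 55, s = -1 − 1·2 = -3, t = 2 − 1·(-3) = 5  (check: 505·(-3) + 314·5 = 55)
  q = 1: r = 13, s = 2 − 1·(-3) = 5, t = -3 − 1·5 = -8  (check: 505·5 + 314·(-8) = 13)
  q = 4: r = 3, s = -3 − 4·5 = -23, t = 5 − 4·(-8) = 37  (check: 505·(-23) + 314·37 = 3)
  q = 4: r = 1, s = 5 − 4·(-23) = 97, t = -8 − 4·37 = -156  (check: 505·97 + 314·(-156) = 1)
The row with r = 1 (the gcd) gives the Bezout coefficients s = 97, t = -156.
Result: 505 · (97) + 314 · (-156) = 1.

gcd(505, 314) = 1; s = 97, t = -156 (check: 505·97 + 314·(-156) = 1).


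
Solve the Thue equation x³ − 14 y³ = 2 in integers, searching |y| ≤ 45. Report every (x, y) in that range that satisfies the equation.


The equation is x³ - 14y³ = 2. For fixed y, x³ = 14·y³ + 2, so a solution requires the RHS to be a perfect cube.
Strategy: iterate y from -45 to 45, compute RHS = 14·y³ + 2, and check whether it is a (positive or negative) perfect cube.
Check small values of y:
  y = 0: RHS = 2 is not a perfect cube.
  y = 1: RHS = 16 is not a perfect cube.
  y = -1: RHS = -12 is not a perfect cube.
  y = 2: RHS = 114 is not a perfect cube.
  y = -2: RHS = -110 is not a perfect cube.
  y = 3: RHS = 380 is not a perfect cube.
  y = -3: RHS = -376 is not a perfect cube.
Continuing the search up to |y| = 45 finds no solutions either.
No (x, y) in the scanned range satisfies the equation.

No integer solutions with |y| ≤ 45.


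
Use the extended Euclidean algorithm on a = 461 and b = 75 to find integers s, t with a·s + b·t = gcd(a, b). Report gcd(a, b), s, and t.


Euclidean algorithm on (461, 75) — divide until remainder is 0:
  461 = 6 · 75 + 11
  75 = 6 · 11 + 9
  11 = 1 · 9 + 2
  9 = 4 · 2 + 1
  2 = 2 · 1 + 0
gcd(461, 75) = 1.
Track Bezout coefficients alongside the remainders: start with r₀ = 461 = a·1 + b·0 (s = 1, t = 0) and r₁ = 75 = a·0 + b·1 (s = 0, t = 1); each new remainder r_{k+1} = r_{k-1} − q_k·r_k inherits s_{k+1} = s_{k-1} − q_k·s_k, t_{k+1} = t_{k-1} − q_k·t_k, so r_k = a·s_k + b·t_k at every step:
  q = 6: r = 11, s = 1 − 6·0 = 1, t = 0 − 6·1 = -6  (check: 461·1 + 75·(-6) = 11)
  q = 6: r = 9, s = 0 − 6·1 = -6, t = 1 − 6·(-6) = 37  (check: 461·(-6) + 75·37 = 9)
  q = 1: r = 2, s = 1 − 1·(-6) = 7, t = -6 − 1·37 = -43  (check: 461·7 + 75·(-43) = 2)
  q = 4: r = 1, s = -6 − 4·7 = -34, t = 37 − 4·(-43) = 209  (check: 461·(-34) + 75·209 = 1)
The row with r = 1 (the gcd) gives the Bezout coefficients s = -34, t = 209.
Result: 461 · (-34) + 75 · (209) = 1.

gcd(461, 75) = 1; s = -34, t = 209 (check: 461·(-34) + 75·209 = 1).


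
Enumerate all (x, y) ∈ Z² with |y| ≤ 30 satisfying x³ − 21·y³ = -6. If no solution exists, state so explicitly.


The equation is x³ - 21y³ = -6. For fixed y, x³ = 21·y³ − 6, so a solution requires the RHS to be a perfect cube.
Strategy: iterate y from -30 to 30, compute RHS = 21·y³ − 6, and check whether it is a (positive or negative) perfect cube.
Check small values of y:
  y = 0: RHS = -6 is not a perfect cube.
  y = 1: RHS = 15 is not a perfect cube.
  y = -1: RHS = -27 = (-3)³ ⇒ x = -3 works.
  y = 2: RHS = 162 is not a perfect cube.
  y = -2: RHS = -174 is not a perfect cube.
  y = 3: RHS = 561 is not a perfect cube.
  y = -3: RHS = -573 is not a perfect cube.
Continuing the search up to |y| = 30 finds no further solutions beyond those listed.
Collected solutions: (-3, -1).

Solutions (with |y| ≤ 30): (-3, -1).


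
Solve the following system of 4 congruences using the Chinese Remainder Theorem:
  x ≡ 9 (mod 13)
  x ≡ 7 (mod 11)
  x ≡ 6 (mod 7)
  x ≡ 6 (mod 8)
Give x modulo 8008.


Product of moduli M = 13 · 11 · 7 · 8 = 8008.
Merge one congruence at a time:
  Start: x ≡ 9 (mod 13).
  Combine with x ≡ 7 (mod 11); new modulus lcm = 143.
    Write x = 9 + 13·t and substitute into x ≡ 7 (mod 11): 13·t ≡ 7 − 9 = -2 (mod 11).
    Reduce coefficients mod 11: 2·t ≡ 9 (mod 11).
    The inverse of 2 mod 11 is 6 (since 2·6 = 12 = 1·11 + 1), so t ≡ 6·9 = 54 ≡ 10 (mod 11).
    Then x = 9 + 13·10 = 139, valid modulo lcm(13, 11) = 143: x ≡ 139 (mod 143).
  Combine with x ≡ 6 (mod 7); new modulus lcm = 1001.
    Write x = 139 + 143·t and substitute into x ≡ 6 (mod 7): 143·t ≡ 6 − 139 = -133 (mod 7).
    Reduce coefficients mod 7: 3·t ≡ 0 (mod 7).
    The inverse of 3 mod 7 is 5 (since 3·5 = 15 = 2·7 + 1), so t ≡ 5·0 = 0 ≡ 0 (mod 7).
    Then x = 139 + 143·0 = 139, valid modulo lcm(143, 7) = 1001: x ≡ 139 (mod 1001).
  Combine with x ≡ 6 (mod 8); new modulus lcm = 8008.
    Write x = 139 + 1001·t and substitute into x ≡ 6 (mod 8): 1001·t ≡ 6 − 139 = -133 (mod 8).
    Reduce coefficients mod 8: 1·t ≡ 3 (mod 8).
    So t ≡ 3 (mod 8).
    Then x = 139 + 1001·3 = 3142, valid modulo lcm(1001, 8) = 8008: x ≡ 3142 (mod 8008).
Verify against each original: 3142 mod 13 = 9, 3142 mod 11 = 7, 3142 mod 7 = 6, 3142 mod 8 = 6.

x ≡ 3142 (mod 8008).


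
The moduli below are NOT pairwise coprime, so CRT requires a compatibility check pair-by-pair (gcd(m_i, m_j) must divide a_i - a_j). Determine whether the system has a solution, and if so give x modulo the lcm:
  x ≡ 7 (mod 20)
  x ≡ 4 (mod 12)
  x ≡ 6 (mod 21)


Moduli 20, 12, 21 are not pairwise coprime, so CRT works modulo lcm(m_i) when all pairwise compatibility conditions hold.
Pairwise compatibility: gcd(m_i, m_j) must divide a_i - a_j for every pair.
Merge one congruence at a time:
  Start: x ≡ 7 (mod 20).
  Combine with x ≡ 4 (mod 12): gcd(20, 12) = 4, and 4 - 7 = -3 is NOT divisible by 4.
    ⇒ system is inconsistent (no integer solution).

No solution (the system is inconsistent).


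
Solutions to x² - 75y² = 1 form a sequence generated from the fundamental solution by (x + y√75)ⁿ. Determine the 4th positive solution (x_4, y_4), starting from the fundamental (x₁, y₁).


Step 1: Find the fundamental solution (x₁, y₁) of x² - 75y² = 1.
  Expand √75 as a continued fraction. a₀ = ⌊√75⌋ = 8; iterate m_{k+1} = d_k·a_k − m_k, d_{k+1} = (75 − m_{k+1}²)/d_k, a_{k+1} = ⌊(a₀ + m_{k+1})/d_{k+1}⌋ (starting m₀ = 0, d₀ = 1), with convergents p_k = a_k·p_{k-1} + p_{k-2}, q_k = a_k·q_{k-1} + q_{k-2} (p₋₁ = 1, q₋₁ = 0):
  k = 0: a₀ = 8; p₀/q₀ = 8/1; p₀² − 75·q₀² = 64 − 75 = -11.
  k = 1: m = 8, d = 11, a = ⌊(8 + 8)/11⌋ = 1; p/q = (1·8 + 1)/(1·1 + 0) = 9/1; p² − 75·q² = 81 − 75 = 6.
  k = 2: m = 3, d = 6, a = ⌊(8 + 3)/6⌋ = 1; p/q = (1·9 + 8)/(1·1 + 1) = 17/2; p² − 75·q² = 289 − 300 = -11.
  k = 3: m = 3, d = 11, a = ⌊(8 + 3)/11⌋ = 1; p/q = (1·17 + 9)/(1·2 + 1) = 26/3; p² − 75·q² = 676 − 675 = 1.
  The first convergent with p² − 75·q² = 1 gives the fundamental solution (x₁, y₁) = (26, 3).
Step 2: Apply the recurrence (x_{n+1}, y_{n+1}) = (x₁x_n + 75y₁y_n, x₁y_n + y₁x_n) repeatedly.
  From (x_1, y_1) = (26, 3): x_2 = 26·26 + 75·3·3 = 1351; y_2 = 26·3 + 3·26 = 156.
  From (x_2, y_2) = (1351, 156): x_3 = 26·1351 + 75·3·156 = 70226; y_3 = 26·156 + 3·1351 = 8109.
  From (x_3, y_3) = (70226, 8109): x_4 = 26·70226 + 75·3·8109 = 3650401; y_4 = 26·8109 + 3·70226 = 421512.
Step 3: Verify x_4² - 75·y_4² = 13325427460801 - 13325427460800 = 1 (should be 1). ✓

(x_1, y_1) = (26, 3); (x_4, y_4) = (3650401, 421512).


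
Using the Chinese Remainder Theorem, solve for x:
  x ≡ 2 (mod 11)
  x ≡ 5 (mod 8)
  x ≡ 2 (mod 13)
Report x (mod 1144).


Moduli 11, 8, 13 are pairwise coprime; by CRT there is a unique solution modulo M = 11 · 8 · 13 = 1144.
Solve pairwise, accumulating the modulus:
  Start with x ≡ 2 (mod 11).
  Combine with x ≡ 5 (mod 8): since gcd(11, 8) = 1, we get a unique residue mod 88.
    Write x = 2 + 11·t and substitute into x ≡ 5 (mod 8): 11·t ≡ 5 − 2 = 3 (mod 8).
    Reduce coefficients mod 8: 3·t ≡ 3 (mod 8).
    The inverse of 3 mod 8 is 3 (since 3·3 = 9 = 1·8 + 1), so t ≡ 3·3 = 9 ≡ 1 (mod 8).
    Then x = 2 + 11·1 = 13, valid modulo lcm(11, 8) = 88: x ≡ 13 (mod 88).
  Combine with x ≡ 2 (mod 13): since gcd(88, 13) = 1, we get a unique residue mod 1144.
    Write x = 13 + 88·t and substitute into x ≡ 2 (mod 13): 88·t ≡ 2 − 13 = -11 (mod 13).
    Reduce coefficients mod 13: 10·t ≡ 2 (mod 13).
    The inverse of 10 mod 13 is 4 (since 10·4 = 40 = 3·13 + 1), so t ≡ 4·2 = 8 ≡ 8 (mod 13).
    Then x = 13 + 88·8 = 717, valid modulo lcm(88, 13) = 1144: x ≡ 717 (mod 1144).
Verify: 717 mod 11 = 2 ✓, 717 mod 8 = 5 ✓, 717 mod 13 = 2 ✓.

x ≡ 717 (mod 1144).


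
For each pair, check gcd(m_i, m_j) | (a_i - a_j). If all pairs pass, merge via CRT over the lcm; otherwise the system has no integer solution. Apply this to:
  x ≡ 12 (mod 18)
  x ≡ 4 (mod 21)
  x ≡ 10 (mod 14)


Moduli 18, 21, 14 are not pairwise coprime, so CRT works modulo lcm(m_i) when all pairwise compatibility conditions hold.
Pairwise compatibility: gcd(m_i, m_j) must divide a_i - a_j for every pair.
Merge one congruence at a time:
  Start: x ≡ 12 (mod 18).
  Combine with x ≡ 4 (mod 21): gcd(18, 21) = 3, and 4 - 12 = -8 is NOT divisible by 3.
    ⇒ system is inconsistent (no integer solution).

No solution (the system is inconsistent).


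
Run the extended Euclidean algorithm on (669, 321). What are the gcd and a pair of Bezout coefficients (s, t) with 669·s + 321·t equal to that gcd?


Euclidean algorithm on (669, 321) — divide until remainder is 0:
  669 = 2 · 321 + 27
  321 = 11 · 27 + 24
  27 = 1 · 24 + 3
  24 = 8 · 3 + 0
gcd(669, 321) = 3.
Track Bezout coefficients alongside the remainders: start with r₀ = 669 = a·1 + b·0 (s = 1, t = 0) and r₁ = 321 = a·0 + b·1 (s = 0, t = 1); each new remainder r_{k+1} = r_{k-1} − q_k·r_k inherits s_{k+1} = s_{k-1} − q_k·s_k, t_{k+1} = t_{k-1} − q_k·t_k, so r_k = a·s_k + b·t_k at every step:
  q = 2: r = 27, s = 1 − 2·0 = 1, t = 0 − 2·1 = -2  (check: 669·1 + 321·(-2) = 27)
  q = 11: r = 24, s = 0 − 11·1 = -11, t = 1 − 11·(-2) = 23  (check: 669·(-11) + 321·23 = 24)
  q = 1: r = 3, s = 1 − 1·(-11) = 12, t = -2 − 1·23 = -25  (check: 669·12 + 321·(-25) = 3)
The row with r = 3 (the gcd) gives the Bezout coefficients s = 12, t = -25.
Result: 669 · (12) + 321 · (-25) = 3.

gcd(669, 321) = 3; s = 12, t = -25 (check: 669·12 + 321·(-25) = 3).


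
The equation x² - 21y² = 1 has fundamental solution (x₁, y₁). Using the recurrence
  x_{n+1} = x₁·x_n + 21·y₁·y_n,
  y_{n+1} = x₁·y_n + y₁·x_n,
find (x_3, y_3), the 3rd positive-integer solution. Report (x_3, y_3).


Step 1: Find the fundamental solution (x₁, y₁) of x² - 21y² = 1.
  Expand √21 as a continued fraction. a₀ = ⌊√21⌋ = 4; iterate m_{k+1} = d_k·a_k − m_k, d_{k+1} = (21 − m_{k+1}²)/d_k, a_{k+1} = ⌊(a₀ + m_{k+1})/d_{k+1}⌋ (starting m₀ = 0, d₀ = 1), with convergents p_k = a_k·p_{k-1} + p_{k-2}, q_k = a_k·q_{k-1} + q_{k-2} (p₋₁ = 1, q₋₁ = 0):
  k = 0: a₀ = 4; p₀/q₀ = 4/1; p₀² − 21·q₀² = 16 − 21 = -5.
  k = 1: m = 4, d = 5, a = ⌊(4 + 4)/5⌋ = 1; p/q = (1·4 + 1)/(1·1 + 0) = 5/1; p² − 21·q² = 25 − 21 = 4.
  k = 2: m = 1, d = 4, a = ⌊(4 + 1)/4⌋ = 1; p/q = (1·5 + 4)/(1·1 + 1) = 9/2; p² − 21·q² = 81 − 84 = -3.
  k = 3: m = 3, d = 3, a = ⌊(4 + 3)/3⌋ = 2; p/q = (2·9 + 5)/(2·2 + 1) = 23/5; p² − 21·q² = 529 − 525 = 4.
  k = 4: m = 3, d = 4, a = ⌊(4 + 3)/4⌋ = 1; p/q = (1·23 + 9)/(1·5 + 2) = 32/7; p² − 21·q² = 1024 − 1029 = -5.
  k = 5: m = 1, d = 5, a = ⌊(4 + 1)/5⌋ = 1; p/q = (1·32 + 23)/(1·7 + 5) = 55/12; p² − 21·q² = 3025 − 3024 = 1.
  The first convergent with p² − 21·q² = 1 gives the fundamental solution (x₁, y₁) = (55, 12).
Step 2: Apply the recurrence (x_{n+1}, y_{n+1}) = (x₁x_n + 21y₁y_n, x₁y_n + y₁x_n) repeatedly.
  From (x_1, y_1) = (55, 12): x_2 = 55·55 + 21·12·12 = 6049; y_2 = 55·12 + 12·55 = 1320.
  From (x_2, y_2) = (6049, 1320): x_3 = 55·6049 + 21·12·1320 = 665335; y_3 = 55·1320 + 12·6049 = 145188.
Step 3: Verify x_3² - 21·y_3² = 442670662225 - 442670662224 = 1 (should be 1). ✓

(x_1, y_1) = (55, 12); (x_3, y_3) = (665335, 145188).


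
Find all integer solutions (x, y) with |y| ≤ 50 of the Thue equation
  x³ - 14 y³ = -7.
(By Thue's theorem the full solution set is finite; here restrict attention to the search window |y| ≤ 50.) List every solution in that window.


The equation is x³ - 14y³ = -7. For fixed y, x³ = 14·y³ − 7, so a solution requires the RHS to be a perfect cube.
Strategy: iterate y from -50 to 50, compute RHS = 14·y³ − 7, and check whether it is a (positive or negative) perfect cube.
Check small values of y:
  y = 0: RHS = -7 is not a perfect cube.
  y = 1: RHS = 7 is not a perfect cube.
  y = -1: RHS = -21 is not a perfect cube.
  y = 2: RHS = 105 is not a perfect cube.
  y = -2: RHS = -119 is not a perfect cube.
  y = 3: RHS = 371 is not a perfect cube.
  y = -3: RHS = -385 is not a perfect cube.
Continuing the search up to |y| = 50 finds no solutions either.
No (x, y) in the scanned range satisfies the equation.

No integer solutions with |y| ≤ 50.


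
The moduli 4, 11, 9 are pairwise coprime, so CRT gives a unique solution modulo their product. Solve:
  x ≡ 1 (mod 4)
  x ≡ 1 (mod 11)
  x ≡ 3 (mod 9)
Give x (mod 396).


Moduli 4, 11, 9 are pairwise coprime; by CRT there is a unique solution modulo M = 4 · 11 · 9 = 396.
Solve pairwise, accumulating the modulus:
  Start with x ≡ 1 (mod 4).
  Combine with x ≡ 1 (mod 11): since gcd(4, 11) = 1, we get a unique residue mod 44.
    Write x = 1 + 4·t and substitute into x ≡ 1 (mod 11): 4·t ≡ 1 − 1 = 0 (mod 11).
    The inverse of 4 mod 11 is 3 (since 4·3 = 12 = 1·11 + 1), so t ≡ 3·0 = 0 ≡ 0 (mod 11).
    Then x = 1 + 4·0 = 1, valid modulo lcm(4, 11) = 44: x ≡ 1 (mod 44).
  Combine with x ≡ 3 (mod 9): since gcd(44, 9) = 1, we get a unique residue mod 396.
    Write x = 1 + 44·t and substitute into x ≡ 3 (mod 9): 44·t ≡ 3 − 1 = 2 (mod 9).
    Reduce coefficients mod 9: 8·t ≡ 2 (mod 9).
    The inverse of 8 mod 9 is 8 (since 8·8 = 64 = 7·9 + 1), so t ≡ 8·2 = 16 ≡ 7 (mod 9).
    Then x = 1 + 44·7 = 309, valid modulo lcm(44, 9) = 396: x ≡ 309 (mod 396).
Verify: 309 mod 4 = 1 ✓, 309 mod 11 = 1 ✓, 309 mod 9 = 3 ✓.

x ≡ 309 (mod 396).


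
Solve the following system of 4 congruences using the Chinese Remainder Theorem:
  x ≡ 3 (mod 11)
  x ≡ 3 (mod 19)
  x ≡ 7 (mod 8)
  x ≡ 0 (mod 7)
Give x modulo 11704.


Product of moduli M = 11 · 19 · 8 · 7 = 11704.
Merge one congruence at a time:
  Start: x ≡ 3 (mod 11).
  Combine with x ≡ 3 (mod 19); new modulus lcm = 209.
    Write x = 3 + 11·t and substitute into x ≡ 3 (mod 19): 11·t ≡ 3 − 3 = 0 (mod 19).
    The inverse of 11 mod 19 is 7 (since 11·7 = 77 = 4·19 + 1), so t ≡ 7·0 = 0 ≡ 0 (mod 19).
    Then x = 3 + 11·0 = 3, valid modulo lcm(11, 19) = 209: x ≡ 3 (mod 209).
  Combine with x ≡ 7 (mod 8); new modulus lcm = 1672.
    Write x = 3 + 209·t and substitute into x ≡ 7 (mod 8): 209·t ≡ 7 − 3 = 4 (mod 8).
    Reduce coefficients mod 8: 1·t ≡ 4 (mod 8).
    So t ≡ 4 (mod 8).
    Then x = 3 + 209·4 = 839, valid modulo lcm(209, 8) = 1672: x ≡ 839 (mod 1672).
  Combine with x ≡ 0 (mod 7); new modulus lcm = 11704.
    Write x = 839 + 1672·t and substitute into x ≡ 0 (mod 7): 1672·t ≡ 0 − 839 = -839 (mod 7).
    Reduce coefficients mod 7: 6·t ≡ 1 (mod 7).
    The inverse of 6 mod 7 is 6 (since 6·6 = 36 = 5·7 + 1), so t ≡ 6·1 = 6 ≡ 6 (mod 7).
    Then x = 839 + 1672·6 = 10871, valid modulo lcm(1672, 7) = 11704: x ≡ 10871 (mod 11704).
Verify against each original: 10871 mod 11 = 3, 10871 mod 19 = 3, 10871 mod 8 = 7, 10871 mod 7 = 0.

x ≡ 10871 (mod 11704).


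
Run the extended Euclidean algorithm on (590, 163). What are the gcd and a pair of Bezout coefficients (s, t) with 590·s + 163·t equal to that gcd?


Euclidean algorithm on (590, 163) — divide until remainder is 0:
  590 = 3 · 163 + 101
  163 = 1 · 101 + 62
  101 = 1 · 62 + 39
  62 = 1 · 39 + 23
  39 = 1 · 23 + 16
  23 = 1 · 16 + 7
  16 = 2 · 7 + 2
  7 = 3 · 2 + 1
  2 = 2 · 1 + 0
gcd(590, 163) = 1.
Track Bezout coefficients alongside the remainders: start with r₀ = 590 = a·1 + b·0 (s = 1, t = 0) and r₁ = 163 = a·0 + b·1 (s = 0, t = 1); each new remainder r_{k+1} = r_{k-1} − q_k·r_k inherits s_{k+1} = s_{k-1} − q_k·s_k, t_{k+1} = t_{k-1} − q_k·t_k, so r_k = a·s_k + b·t_k at every step:
  q = 3: r = 101, s = 1 − 3·0 = 1, t = 0 − 3·1 = -3  (check: 590·1 + 163·(-3) = 101)
  q = 1: r = 62, s = 0 − 1·1 = -1, t = 1 − 1·(-3) = 4  (check: 590·(-1) + 163·4 = 62)
  q = 1: r = 39, s = 1 − 1·(-1) = 2, t = -3 − 1·4 = -7  (check: 590·2 + 163·(-7) = 39)
  q = 1: r = 23, s = -1 − 1·2 = -3, t = 4 − 1·(-7) = 11  (check: 590·(-3) + 163·11 = 23)
  q = 1: r = 16, s = 2 − 1·(-3) = 5, t = -7 − 1·11 = -18  (check: 590·5 + 163·(-18) = 16)
  q = 1: r = 7, s = -3 − 1·5 = -8, t = 11 − 1·(-18) = 29  (check: 590·(-8) + 163·29 = 7)
  q = 2: r = 2, s = 5 − 2·(-8) = 21, t = -18 − 2·29 = -76  (check: 590·21 + 163·(-76) = 2)
  q = 3: r = 1, s = -8 − 3·21 = -71, t = 29 − 3·(-76) = 257  (check: 590·(-71) + 163·257 = 1)
The row with r = 1 (the gcd) gives the Bezout coefficients s = -71, t = 257.
Result: 590 · (-71) + 163 · (257) = 1.

gcd(590, 163) = 1; s = -71, t = 257 (check: 590·(-71) + 163·257 = 1).


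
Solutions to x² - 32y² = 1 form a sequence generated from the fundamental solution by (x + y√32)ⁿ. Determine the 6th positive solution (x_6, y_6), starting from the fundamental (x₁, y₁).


Step 1: Find the fundamental solution (x₁, y₁) of x² - 32y² = 1.
  Expand √32 as a continued fraction. a₀ = ⌊√32⌋ = 5; iterate m_{k+1} = d_k·a_k − m_k, d_{k+1} = (32 − m_{k+1}²)/d_k, a_{k+1} = ⌊(a₀ + m_{k+1})/d_{k+1}⌋ (starting m₀ = 0, d₀ = 1), with convergents p_k = a_k·p_{k-1} + p_{k-2}, q_k = a_k·q_{k-1} + q_{k-2} (p₋₁ = 1, q₋₁ = 0):
  k = 0: a₀ = 5; p₀/q₀ = 5/1; p₀² − 32·q₀² = 25 − 32 = -7.
  k = 1: m = 5, d = 7, a = ⌊(5 + 5)/7⌋ = 1; p/q = (1·5 + 1)/(1·1 + 0) = 6/1; p² − 32·q² = 36 − 32 = 4.
  k = 2: m = 2, d = 4, a = ⌊(5 + 2)/4⌋ = 1; p/q = (1·6 + 5)/(1·1 + 1) = 11/2; p² − 32·q² = 121 − 128 = -7.
  k = 3: m = 2, d = 7, a = ⌊(5 + 2)/7⌋ = 1; p/q = (1·11 + 6)/(1·2 + 1) = 17/3; p² − 32·q² = 289 − 288 = 1.
  The first convergent with p² − 32·q² = 1 gives the fundamental solution (x₁, y₁) = (17, 3).
Step 2: Apply the recurrence (x_{n+1}, y_{n+1}) = (x₁x_n + 32y₁y_n, x₁y_n + y₁x_n) repeatedly.
  From (x_1, y_1) = (17, 3): x_2 = 17·17 + 32·3·3 = 577; y_2 = 17·3 + 3·17 = 102.
  From (x_2, y_2) = (577, 102): x_3 = 17·577 + 32·3·102 = 19601; y_3 = 17·102 + 3·577 = 3465.
  From (x_3, y_3) = (19601, 3465): x_4 = 17·19601 + 32·3·3465 = 665857; y_4 = 17·3465 + 3·19601 = 117708.
  From (x_4, y_4) = (665857, 117708): x_5 = 17·665857 + 32·3·117708 = 22619537; y_5 = 17·117708 + 3·665857 = 3998607.
  From (x_5, y_5) = (22619537, 3998607): x_6 = 17·22619537 + 32·3·3998607 = 768398401; y_6 = 17·3998607 + 3·22619537 = 135834930.
Step 3: Verify x_6² - 32·y_6² = 590436102659356801 - 590436102659356800 = 1 (should be 1). ✓

(x_1, y_1) = (17, 3); (x_6, y_6) = (768398401, 135834930).


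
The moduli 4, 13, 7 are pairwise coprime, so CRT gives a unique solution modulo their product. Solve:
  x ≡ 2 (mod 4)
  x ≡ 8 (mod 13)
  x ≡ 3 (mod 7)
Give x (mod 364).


Moduli 4, 13, 7 are pairwise coprime; by CRT there is a unique solution modulo M = 4 · 13 · 7 = 364.
Solve pairwise, accumulating the modulus:
  Start with x ≡ 2 (mod 4).
  Combine with x ≡ 8 (mod 13): since gcd(4, 13) = 1, we get a unique residue mod 52.
    Write x = 2 + 4·t and substitute into x ≡ 8 (mod 13): 4·t ≡ 8 − 2 = 6 (mod 13).
    The inverse of 4 mod 13 is 10 (since 4·10 = 40 = 3·13 + 1), so t ≡ 10·6 = 60 ≡ 8 (mod 13).
    Then x = 2 + 4·8 = 34, valid modulo lcm(4, 13) = 52: x ≡ 34 (mod 52).
  Combine with x ≡ 3 (mod 7): since gcd(52, 7) = 1, we get a unique residue mod 364.
    Write x = 34 + 52·t and substitute into x ≡ 3 (mod 7): 52·t ≡ 3 − 34 = -31 (mod 7).
    Reduce coefficients mod 7: 3·t ≡ 4 (mod 7).
    The inverse of 3 mod 7 is 5 (since 3·5 = 15 = 2·7 + 1), so t ≡ 5·4 = 20 ≡ 6 (mod 7).
    Then x = 34 + 52·6 = 346, valid modulo lcm(52, 7) = 364: x ≡ 346 (mod 364).
Verify: 346 mod 4 = 2 ✓, 346 mod 13 = 8 ✓, 346 mod 7 = 3 ✓.

x ≡ 346 (mod 364).


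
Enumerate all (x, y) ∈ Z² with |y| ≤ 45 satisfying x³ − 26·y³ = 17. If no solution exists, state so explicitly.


The equation is x³ - 26y³ = 17. For fixed y, x³ = 26·y³ + 17, so a solution requires the RHS to be a perfect cube.
Strategy: iterate y from -45 to 45, compute RHS = 26·y³ + 17, and check whether it is a (positive or negative) perfect cube.
Check small values of y:
  y = 0: RHS = 17 is not a perfect cube.
  y = 1: RHS = 43 is not a perfect cube.
  y = -1: RHS = -9 is not a perfect cube.
  y = 2: RHS = 225 is not a perfect cube.
  y = -2: RHS = -191 is not a perfect cube.
  y = 3: RHS = 719 is not a perfect cube.
  y = -3: RHS = -685 is not a perfect cube.
Continuing the search up to |y| = 45 finds no solutions either.
No (x, y) in the scanned range satisfies the equation.

No integer solutions with |y| ≤ 45.


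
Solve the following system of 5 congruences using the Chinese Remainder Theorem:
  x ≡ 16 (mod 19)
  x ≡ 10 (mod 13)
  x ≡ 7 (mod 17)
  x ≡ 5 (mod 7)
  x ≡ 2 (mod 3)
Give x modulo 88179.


Product of moduli M = 19 · 13 · 17 · 7 · 3 = 88179.
Merge one congruence at a time:
  Start: x ≡ 16 (mod 19).
  Combine with x ≡ 10 (mod 13); new modulus lcm = 247.
    Write x = 16 + 19·t and substitute into x ≡ 10 (mod 13): 19·t ≡ 10 − 16 = -6 (mod 13).
    Reduce coefficients mod 13: 6·t ≡ 7 (mod 13).
    The inverse of 6 mod 13 is 11 (since 6·11 = 66 = 5·13 + 1), so t ≡ 11·7 = 77 ≡ 12 (mod 13).
    Then x = 16 + 19·12 = 244, valid modulo lcm(19, 13) = 247: x ≡ 244 (mod 247).
  Combine with x ≡ 7 (mod 17); new modulus lcm = 4199.
    Write x = 244 + 247·t and substitute into x ≡ 7 (mod 17): 247·t ≡ 7 − 244 = -237 (mod 17).
    Reduce coefficients mod 17: 9·t ≡ 1 (mod 17).
    The inverse of 9 mod 17 is 2 (since 9·2 = 18 = 1·17 + 1), so t ≡ 2·1 = 2 ≡ 2 (mod 17).
    Then x = 244 + 247·2 = 738, valid modulo lcm(247, 17) = 4199: x ≡ 738 (mod 4199).
  Combine with x ≡ 5 (mod 7); new modulus lcm = 29393.
    Write x = 738 + 4199·t and substitute into x ≡ 5 (mod 7): 4199·t ≡ 5 − 738 = -733 (mod 7).
    Reduce coefficients mod 7: 6·t ≡ 2 (mod 7).
    The inverse of 6 mod 7 is 6 (since 6·6 = 36 = 5·7 + 1), so t ≡ 6·2 = 12 ≡ 5 (mod 7).
    Then x = 738 + 4199·5 = 21733, valid modulo lcm(4199, 7) = 29393: x ≡ 21733 (mod 29393).
  Combine with x ≡ 2 (mod 3); new modulus lcm = 88179.
    Write x = 21733 + 29393·t and substitute into x ≡ 2 (mod 3): 29393·t ≡ 2 − 21733 = -21731 (mod 3).
    Reduce coefficients mod 3: 2·t ≡ 1 (mod 3).
    The inverse of 2 mod 3 is 2 (since 2·2 = 4 = 1·3 + 1), so t ≡ 2·1 = 2 ≡ 2 (mod 3).
    Then x = 21733 + 29393·2 = 80519, valid modulo lcm(29393, 3) = 88179: x ≡ 80519 (mod 88179).
Verify against each original: 80519 mod 19 = 16, 80519 mod 13 = 10, 80519 mod 17 = 7, 80519 mod 7 = 5, 80519 mod 3 = 2.

x ≡ 80519 (mod 88179).


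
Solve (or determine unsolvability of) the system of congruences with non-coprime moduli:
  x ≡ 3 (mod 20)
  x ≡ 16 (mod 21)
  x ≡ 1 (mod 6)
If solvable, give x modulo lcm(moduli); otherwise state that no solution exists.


Moduli 20, 21, 6 are not pairwise coprime, so CRT works modulo lcm(m_i) when all pairwise compatibility conditions hold.
Pairwise compatibility: gcd(m_i, m_j) must divide a_i - a_j for every pair.
Merge one congruence at a time:
  Start: x ≡ 3 (mod 20).
  Combine with x ≡ 16 (mod 21): gcd(20, 21) = 1; 16 - 3 = 13, which IS divisible by 1, so compatible.
    Write x = 3 + 20·t and substitute into x ≡ 16 (mod 21): 20·t ≡ 16 − 3 = 13 (mod 21).
    The inverse of 20 mod 21 is 20 (since 20·20 = 400 = 19·21 + 1), so t ≡ 20·13 = 260 ≡ 8 (mod 21).
    Then x = 3 + 20·8 = 163, valid modulo lcm(20, 21) = 420: x ≡ 163 (mod 420).
  Combine with x ≡ 1 (mod 6): gcd(420, 6) = 6; 1 - 163 = -162, which IS divisible by 6, so compatible.
    Write x = 163 + 420·t and substitute into x ≡ 1 (mod 6): 420·t ≡ 1 − 163 = -162 (mod 6).
    Divide the congruence (and modulus) by g = 6: 70·t ≡ -27 (mod 1).
    Modulo 1 every t works; take t = 0.
    Then x = 163 + 420·0 = 163, valid modulo lcm(420, 6) = 420: x ≡ 163 (mod 420).
Verify: 163 mod 20 = 3, 163 mod 21 = 16, 163 mod 6 = 1.

x ≡ 163 (mod 420).


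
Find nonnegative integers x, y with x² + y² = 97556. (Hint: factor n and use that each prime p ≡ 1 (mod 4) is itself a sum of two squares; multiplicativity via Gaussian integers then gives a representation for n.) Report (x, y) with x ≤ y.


Step 1: Factor n = 97556 = 2^2 · 29^3.
Step 2: Check the mod-4 condition on each prime factor: 2 = 2 (special); 29 ≡ 1 (mod 4), exponent 3.
All primes ≡ 3 (mod 4) appear to even exponent (or don't appear), so by the two-squares theorem n IS expressible as a sum of two squares.
Step 3: Build a representation. Group n = k² · m with k = 2 and m = 29 · 29 · 29 = 24389 (a product of primes ≡ 1 (mod 4)); a representation of m scales to one of n via (k·x)² + (k·y)² = k²(x² + y²). Each prime p ≡ 1 (mod 4) is itself a sum of two squares; find a² by testing p − a² for a perfect square:
  29: 29 − 1² = 28, 29 − 2² = 25 = 5² ⇒ 29 = 2² + 5².
  Combine using the Brahmagupta–Fibonacci identity (a² + b²)(c² + d²) = (ac − bd)² + (ad + bc)² = (ac + bd)² + (ad − bc)²:
  29 · 29 = 841: from (2² + 5²)(2² + 5²), take (2·2 − 5·5, 2·5 + 5·2) = (4 − 25, 10 + 10) = (-21, 20); dropping signs (only squares matter) gives (21, 20); check 21² + 20² = 441 + 400 = 841 ✓.
  841 · 29 = 24389: from (21² + 20²)(2² + 5²), take (21·2 − 20·5, 21·5 + 20·2) = (42 − 100, 105 + 40) = (-58, 145); dropping signs (only squares matter) gives (58, 145); check 58² + 145² = 3364 + 21025 = 24389 ✓.
  Scale by k = 2: (2·58, 2·145) = (116, 290).
Step 4: Order so x ≤ y and verify: 116² + 290² = 13456 + 84100 = 97556 = n. ✓

n = 97556 = 116² + 290² (one valid representation with x ≤ y).


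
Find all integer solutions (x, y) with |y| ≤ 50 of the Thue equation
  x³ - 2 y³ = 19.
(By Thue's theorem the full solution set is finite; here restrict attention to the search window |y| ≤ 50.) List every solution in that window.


The equation is x³ - 2y³ = 19. For fixed y, x³ = 2·y³ + 19, so a solution requires the RHS to be a perfect cube.
Strategy: iterate y from -50 to 50, compute RHS = 2·y³ + 19, and check whether it is a (positive or negative) perfect cube.
Check small values of y:
  y = 0: RHS = 19 is not a perfect cube.
  y = 1: RHS = 21 is not a perfect cube.
  y = -1: RHS = 17 is not a perfect cube.
  y = 2: RHS = 35 is not a perfect cube.
  y = -2: RHS = 3 is not a perfect cube.
  y = 3: RHS = 73 is not a perfect cube.
  y = -3: RHS = -35 is not a perfect cube.
Continuing the search up to |y| = 50 finds no solutions either.
No (x, y) in the scanned range satisfies the equation.

No integer solutions with |y| ≤ 50.


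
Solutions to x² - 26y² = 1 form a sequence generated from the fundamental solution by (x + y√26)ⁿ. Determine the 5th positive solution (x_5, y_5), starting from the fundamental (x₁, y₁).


Step 1: Find the fundamental solution (x₁, y₁) of x² - 26y² = 1.
  Expand √26 as a continued fraction. a₀ = ⌊√26⌋ = 5; iterate m_{k+1} = d_k·a_k − m_k, d_{k+1} = (26 − m_{k+1}²)/d_k, a_{k+1} = ⌊(a₀ + m_{k+1})/d_{k+1}⌋ (starting m₀ = 0, d₀ = 1), with convergents p_k = a_k·p_{k-1} + p_{k-2}, q_k = a_k·q_{k-1} + q_{k-2} (p₋₁ = 1, q₋₁ = 0):
  k = 0: a₀ = 5; p₀/q₀ = 5/1; p₀² − 26·q₀² = 25 − 26 = -1.
  k = 1: m = 5, d = 1, a = ⌊(5 + 5)/1⌋ = 10; p/q = (10·5 + 1)/(10·1 + 0) = 51/10; p² − 26·q² = 2601 − 2600 = 1.
  The first convergent with p² − 26·q² = 1 gives the fundamental solution (x₁, y₁) = (51, 10).
Step 2: Apply the recurrence (x_{n+1}, y_{n+1}) = (x₁x_n + 26y₁y_n, x₁y_n + y₁x_n) repeatedly.
  From (x_1, y_1) = (51, 10): x_2 = 51·51 + 26·10·10 = 5201; y_2 = 51·10 + 10·51 = 1020.
  From (x_2, y_2) = (5201, 1020): x_3 = 51·5201 + 26·10·1020 = 530451; y_3 = 51·1020 + 10·5201 = 104030.
  From (x_3, y_3) = (530451, 104030): x_4 = 51·530451 + 26·10·104030 = 54100801; y_4 = 51·104030 + 10·530451 = 10610040.
  From (x_4, y_4) = (54100801, 10610040): x_5 = 51·54100801 + 26·10·10610040 = 5517751251; y_5 = 51·10610040 + 10·54100801 = 1082120050.
Step 3: Verify x_5² - 26·y_5² = 30445578867912065001 - 30445578867912065000 = 1 (should be 1). ✓

(x_1, y_1) = (51, 10); (x_5, y_5) = (5517751251, 1082120050).


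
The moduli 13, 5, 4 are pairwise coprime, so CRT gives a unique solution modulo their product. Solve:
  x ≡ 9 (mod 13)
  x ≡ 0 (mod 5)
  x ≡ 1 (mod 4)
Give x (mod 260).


Moduli 13, 5, 4 are pairwise coprime; by CRT there is a unique solution modulo M = 13 · 5 · 4 = 260.
Solve pairwise, accumulating the modulus:
  Start with x ≡ 9 (mod 13).
  Combine with x ≡ 0 (mod 5): since gcd(13, 5) = 1, we get a unique residue mod 65.
    Write x = 9 + 13·t and substitute into x ≡ 0 (mod 5): 13·t ≡ 0 − 9 = -9 (mod 5).
    Reduce coefficients mod 5: 3·t ≡ 1 (mod 5).
    The inverse of 3 mod 5 is 2 (since 3·2 = 6 = 1·5 + 1), so t ≡ 2·1 = 2 ≡ 2 (mod 5).
    Then x = 9 + 13·2 = 35, valid modulo lcm(13, 5) = 65: x ≡ 35 (mod 65).
  Combine with x ≡ 1 (mod 4): since gcd(65, 4) = 1, we get a unique residue mod 260.
    Write x = 35 + 65·t and substitute into x ≡ 1 (mod 4): 65·t ≡ 1 − 35 = -34 (mod 4).
    Reduce coefficients mod 4: 1·t ≡ 2 (mod 4).
    So t ≡ 2 (mod 4).
    Then x = 35 + 65·2 = 165, valid modulo lcm(65, 4) = 260: x ≡ 165 (mod 260).
Verify: 165 mod 13 = 9 ✓, 165 mod 5 = 0 ✓, 165 mod 4 = 1 ✓.

x ≡ 165 (mod 260).


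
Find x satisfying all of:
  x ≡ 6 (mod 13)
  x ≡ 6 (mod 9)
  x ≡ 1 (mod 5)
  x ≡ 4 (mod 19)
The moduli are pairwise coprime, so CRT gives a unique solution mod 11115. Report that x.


Product of moduli M = 13 · 9 · 5 · 19 = 11115.
Merge one congruence at a time:
  Start: x ≡ 6 (mod 13).
  Combine with x ≡ 6 (mod 9); new modulus lcm = 117.
    Write x = 6 + 13·t and substitute into x ≡ 6 (mod 9): 13·t ≡ 6 − 6 = 0 (mod 9).
    Reduce coefficients mod 9: 4·t ≡ 0 (mod 9).
    The inverse of 4 mod 9 is 7 (since 4·7 = 28 = 3·9 + 1), so t ≡ 7·0 = 0 ≡ 0 (mod 9).
    Then x = 6 + 13·0 = 6, valid modulo lcm(13, 9) = 117: x ≡ 6 (mod 117).
  Combine with x ≡ 1 (mod 5); new modulus lcm = 585.
    Write x = 6 + 117·t and substitute into x ≡ 1 (mod 5): 117·t ≡ 1 − 6 = -5 (mod 5).
    Reduce coefficients mod 5: 2·t ≡ 0 (mod 5).
    The inverse of 2 mod 5 is 3 (since 2·3 = 6 = 1·5 + 1), so t ≡ 3·0 = 0 ≡ 0 (mod 5).
    Then x = 6 + 117·0 = 6, valid modulo lcm(117, 5) = 585: x ≡ 6 (mod 585).
  Combine with x ≡ 4 (mod 19); new modulus lcm = 11115.
    Write x = 6 + 585·t and substitute into x ≡ 4 (mod 19): 585·t ≡ 4 − 6 = -2 (mod 19).
    Reduce coefficients mod 19: 15·t ≡ 17 (mod 19).
    The inverse of 15 mod 19 is 14 (since 15·14 = 210 = 11·19 + 1), so t ≡ 14·17 = 238 ≡ 10 (mod 19).
    Then x = 6 + 585·10 = 5856, valid modulo lcm(585, 19) = 11115: x ≡ 5856 (mod 11115).
Verify against each original: 5856 mod 13 = 6, 5856 mod 9 = 6, 5856 mod 5 = 1, 5856 mod 19 = 4.

x ≡ 5856 (mod 11115).


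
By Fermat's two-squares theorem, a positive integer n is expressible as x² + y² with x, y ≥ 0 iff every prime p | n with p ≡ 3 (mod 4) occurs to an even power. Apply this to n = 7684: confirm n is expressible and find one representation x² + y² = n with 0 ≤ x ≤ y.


Step 1: Factor n = 7684 = 2^2 · 17 · 113.
Step 2: Check the mod-4 condition on each prime factor: 2 = 2 (special); 17 ≡ 1 (mod 4), exponent 1; 113 ≡ 1 (mod 4), exponent 1.
All primes ≡ 3 (mod 4) appear to even exponent (or don't appear), so by the two-squares theorem n IS expressible as a sum of two squares.
Step 3: Build a representation. Group n = k² · m with k = 2 and m = 17 · 113 = 1921 (a product of primes ≡ 1 (mod 4)); a representation of m scales to one of n via (k·x)² + (k·y)² = k²(x² + y²). Each prime p ≡ 1 (mod 4) is itself a sum of two squares; find a² by testing p − a² for a perfect square:
  17: 17 − 1² = 16 = 4² ⇒ 17 = 1² + 4².
  113: 113 − 1² = 112, 113 − 2² = 109, 113 − 3² = 104, 113 − 4² = 97, 113 − 5² = 88, 113 − 6² = 77, 113 − 7² = 64 = 8² ⇒ 113 = 7² + 8².
  Combine using the Brahmagupta–Fibonacci identity (a² + b²)(c² + d²) = (ac − bd)² + (ad + bc)² = (ac + bd)² + (ad − bc)²:
  17 · 113 = 1921: from (1² + 4²)(7² + 8²), take (1·7 − 4·8, 1·8 + 4·7) = (7 − 32, 8 + 28) = (-25, 36); dropping signs (only squares matter) gives (25, 36); check 25² + 36² = 625 + 1296 = 1921 ✓.
  Scale by k = 2: (2·25, 2·36) = (50, 72).
Step 4: Order so x ≤ y and verify: 50² + 72² = 2500 + 5184 = 7684 = n. ✓

n = 7684 = 50² + 72² (one valid representation with x ≤ y).


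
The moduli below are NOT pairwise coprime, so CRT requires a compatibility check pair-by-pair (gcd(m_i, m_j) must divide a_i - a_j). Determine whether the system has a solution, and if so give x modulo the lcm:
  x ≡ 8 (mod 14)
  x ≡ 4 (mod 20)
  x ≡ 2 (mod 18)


Moduli 14, 20, 18 are not pairwise coprime, so CRT works modulo lcm(m_i) when all pairwise compatibility conditions hold.
Pairwise compatibility: gcd(m_i, m_j) must divide a_i - a_j for every pair.
Merge one congruence at a time:
  Start: x ≡ 8 (mod 14).
  Combine with x ≡ 4 (mod 20): gcd(14, 20) = 2; 4 - 8 = -4, which IS divisible by 2, so compatible.
    Write x = 8 + 14·t and substitute into x ≡ 4 (mod 20): 14·t ≡ 4 − 8 = -4 (mod 20).
    Divide the congruence (and modulus) by g = 2: 7·t ≡ -2 (mod 10).
    Reduce coefficients mod 10: 7·t ≡ 8 (mod 10).
    The inverse of 7 mod 10 is 3 (since 7·3 = 21 = 2·10 + 1), so t ≡ 3·8 = 24 ≡ 4 (mod 10).
    Then x = 8 + 14·4 = 64, valid modulo lcm(14, 20) = 140: x ≡ 64 (mod 140).
  Combine with x ≡ 2 (mod 18): gcd(140, 18) = 2; 2 - 64 = -62, which IS divisible by 2, so compatible.
    Write x = 64 + 140·t and substitute into x ≡ 2 (mod 18): 140·t ≡ 2 − 64 = -62 (mod 18).
    Divide the congruence (and modulus) by g = 2: 70·t ≡ -31 (mod 9).
    Reduce coefficients mod 9: 7·t ≡ 5 (mod 9).
    The inverse of 7 mod 9 is 4 (since 7·4 = 28 = 3·9 + 1), so t ≡ 4·5 = 20 ≡ 2 (mod 9).
    Then x = 64 + 140·2 = 344, valid modulo lcm(140, 18) = 1260: x ≡ 344 (mod 1260).
Verify: 344 mod 14 = 8, 344 mod 20 = 4, 344 mod 18 = 2.

x ≡ 344 (mod 1260).
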